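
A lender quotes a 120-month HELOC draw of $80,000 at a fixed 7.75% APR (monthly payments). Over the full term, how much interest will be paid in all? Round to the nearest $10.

$35,210

Monthly rate = 7.75%/12 = 0.0064583; payment = 80,000 × 0.0064583 / (1 − (1+0.0064583)^−120) = $960.09.
Total paid = 120 × $960.09 = $115,210.80; interest = $115,210.80 − $80,000 = $35,210.80.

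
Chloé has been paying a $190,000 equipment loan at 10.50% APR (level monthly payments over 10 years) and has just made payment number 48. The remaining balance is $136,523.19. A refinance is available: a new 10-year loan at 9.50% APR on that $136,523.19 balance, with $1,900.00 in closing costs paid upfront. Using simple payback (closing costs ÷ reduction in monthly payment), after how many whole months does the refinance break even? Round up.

3 months

Current payment = 190,000 × 10.5%/12 / (1 − (1+0.0087500)^−120) = $2,563.76.
Refinanced payment = 136,523.19 × 0.0079167 / (1 − (1+0.0079167)^−120) = $1,766.58.
Monthly savings = $2,563.76 − $1,766.58 = $797.18.
Break-even = $1,900.00 / $797.18 = 2.38 → 3 months.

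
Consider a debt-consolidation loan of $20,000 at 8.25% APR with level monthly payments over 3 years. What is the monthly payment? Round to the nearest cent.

At 8.25% the monthly rate is 0.0068750, so the payment is 20,000 × 0.0068750 / (1 − 1.0068750^−36) = $629.04.

$629.04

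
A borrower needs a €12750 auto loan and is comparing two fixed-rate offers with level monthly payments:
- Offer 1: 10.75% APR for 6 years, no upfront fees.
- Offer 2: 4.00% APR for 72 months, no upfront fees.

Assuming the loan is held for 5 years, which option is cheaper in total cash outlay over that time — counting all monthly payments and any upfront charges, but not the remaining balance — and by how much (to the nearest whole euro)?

Offer 1: monthly rate = 10.75%/12 = 0.0089583; payment = 12,750 × 0.0089583 / (1 − (1+0.0089583)^−72) = €241.06.
Offer 2: at 4.00% the monthly rate is 0.0033333, so the payment is 12,750 × 0.0033333 / (1 − 1.0033333^−72) = €199.48.
Over 60 months: Offer 1 costs 60 × €241.06 = €14,463.60; Offer 2 costs 60 × €199.48 = €11,968.80.
Offer 2 is cheaper by €14,463.60 − €11,968.80 = €2,494.80.

Offer 2 by €2,495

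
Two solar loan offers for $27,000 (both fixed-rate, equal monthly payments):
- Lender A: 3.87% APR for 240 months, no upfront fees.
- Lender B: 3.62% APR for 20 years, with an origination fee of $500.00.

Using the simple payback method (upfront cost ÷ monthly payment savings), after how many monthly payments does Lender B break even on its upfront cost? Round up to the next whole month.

Lender A: at 3.87% the monthly rate is 0.0032250, so the payment is 27,000 × 0.0032250 / (1 − 1.0032250^−240) = $161.77.
Lender B: at 3.62% the monthly rate is 0.0030167, so the payment is 27,000 × 0.0030167 / (1 − 1.0030167^−240) = $158.26.
Monthly savings = $161.77 − $158.26 = $3.51.
Break-even = $500.00 / $3.51 = 142.45 → 143 months.

143 months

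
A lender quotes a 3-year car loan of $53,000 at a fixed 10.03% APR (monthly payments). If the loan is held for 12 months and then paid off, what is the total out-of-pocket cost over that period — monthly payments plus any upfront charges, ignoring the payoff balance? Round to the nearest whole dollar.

$20,531

At 10.03% the monthly rate is 0.0083583, so the payment is 53,000 × 0.0083583 / (1 − 1.0083583^−36) = $1,710.91.
Total outlay = 12 × $1,710.91 = $20,530.92.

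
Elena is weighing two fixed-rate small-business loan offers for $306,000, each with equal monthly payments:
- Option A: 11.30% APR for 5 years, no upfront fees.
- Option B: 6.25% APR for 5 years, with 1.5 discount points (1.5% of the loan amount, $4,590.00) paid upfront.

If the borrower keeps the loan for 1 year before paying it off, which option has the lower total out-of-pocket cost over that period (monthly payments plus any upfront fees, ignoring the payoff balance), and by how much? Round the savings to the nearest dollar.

Option A: monthly rate = 11.3%/12 = 0.0094167; payment = 306,000 × 0.0094167 / (1 − (1+0.0094167)^−60) = $6,699.05.
Option B: monthly rate = 6.25%/12 = 0.0052083; payment = 306,000 × 0.0052083 / (1 − (1+0.0052083)^−60) = $5,951.47.
Over 12 months: Option A costs 12 × $6,699.05 = $80,388.60; Option B costs 12 × $5,951.47 + $4,590.00 = $76,007.64.
Option B is cheaper by $80,388.60 − $76,007.64 = $4,380.96.

Option B by $4,381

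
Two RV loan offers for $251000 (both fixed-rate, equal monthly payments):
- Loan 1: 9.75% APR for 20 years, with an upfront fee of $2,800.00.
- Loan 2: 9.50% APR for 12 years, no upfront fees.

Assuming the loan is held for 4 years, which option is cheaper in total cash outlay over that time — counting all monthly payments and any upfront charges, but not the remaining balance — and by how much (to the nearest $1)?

Loan 1 by $23,447

Loan 1: monthly rate = 9.75%/12 = 0.0081250; payment = 251,000 × 0.0081250 / (1 − (1+0.0081250)^−240) = $2,380.78.
Loan 2: at 9.50% the monthly rate is 0.0079167, so the payment is 251,000 × 0.0079167 / (1 − 1.0079167^−144) = $2,927.60.
Over 48 months: Loan 1 costs 48 × $2,380.78 + $2,800.00 = $117,077.44; Loan 2 costs 48 × $2,927.60 = $140,524.80.
Loan 1 is cheaper by $140,524.80 − $117,077.44 = $23,447.36.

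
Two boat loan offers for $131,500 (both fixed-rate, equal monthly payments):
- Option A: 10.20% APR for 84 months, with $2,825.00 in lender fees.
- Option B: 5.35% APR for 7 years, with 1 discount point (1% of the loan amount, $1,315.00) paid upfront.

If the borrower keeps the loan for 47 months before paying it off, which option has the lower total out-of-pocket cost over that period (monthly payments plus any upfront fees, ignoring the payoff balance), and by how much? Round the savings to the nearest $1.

Option B by $16,379

Option A: at 10.20% the monthly rate is 0.0085000, so the payment is 131,500 × 0.0085000 / (1 − 1.0085000^−84) = $2,196.67.
Option B: monthly rate = 5.35%/12 = 0.0044583; payment = 131,500 × 0.0044583 / (1 − (1+0.0044583)^−84) = $1,880.31.
Over 47 months: Option A costs 47 × $2,196.67 + $2,825.00 = $106,068.49; Option B costs 47 × $1,880.31 + $1,315.00 = $89,689.57.
Option B is cheaper by $106,068.49 − $89,689.57 = $16,378.92.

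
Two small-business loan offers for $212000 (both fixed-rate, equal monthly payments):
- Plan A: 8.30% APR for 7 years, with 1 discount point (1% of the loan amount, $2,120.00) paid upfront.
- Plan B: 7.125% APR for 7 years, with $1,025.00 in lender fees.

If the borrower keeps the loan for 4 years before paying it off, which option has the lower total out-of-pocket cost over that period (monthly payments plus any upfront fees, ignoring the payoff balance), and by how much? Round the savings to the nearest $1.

Plan A: at 8.30% the monthly rate is 0.0069167, so the payment is 212,000 × 0.0069167 / (1 − 1.0069167^−84) = $3,336.05.
Plan B: at 7.125% the monthly rate is 0.0059375, so the payment is 212,000 × 0.0059375 / (1 − 1.0059375^−84) = $3,212.62.
Over 48 months: Plan A costs 48 × $3,336.05 + $2,120.00 = $162,250.40; Plan B costs 48 × $3,212.62 + $1,025.00 = $155,230.76.
Plan B is cheaper by $162,250.40 − $155,230.76 = $7,019.64.

Plan B by $7,020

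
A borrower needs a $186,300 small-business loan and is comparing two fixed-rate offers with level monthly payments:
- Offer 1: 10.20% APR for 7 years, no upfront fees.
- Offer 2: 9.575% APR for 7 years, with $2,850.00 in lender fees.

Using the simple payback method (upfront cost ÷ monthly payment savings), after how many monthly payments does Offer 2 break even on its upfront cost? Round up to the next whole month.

48 months

Offer 1: monthly rate = 10.2%/12 = 0.0085000; payment = 186,300 × 0.0085000 / (1 − (1+0.0085000)^−84) = $3,112.09.
Offer 2: at 9.575% the monthly rate is 0.0079792, so the payment is 186,300 × 0.0079792 / (1 − 1.0079792^−84) = $3,052.04.
Monthly savings = $3,112.09 − $3,052.04 = $60.05.
Break-even = $2,850.00 / $60.05 = 47.46 → 48 months.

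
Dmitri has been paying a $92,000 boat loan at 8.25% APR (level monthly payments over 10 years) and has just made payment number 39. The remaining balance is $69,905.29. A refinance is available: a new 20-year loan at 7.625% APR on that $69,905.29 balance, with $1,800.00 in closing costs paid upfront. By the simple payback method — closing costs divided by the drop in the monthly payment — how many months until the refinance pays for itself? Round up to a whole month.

Current payment = 92,000 × 8.25%/12 / (1 − (1+0.0068750)^−120) = $1,128.40.
Refinanced payment = 69,905.29 × 0.0063542 / (1 − (1+0.0063542)^−240) = $568.51.
Monthly savings = $1,128.40 − $568.51 = $559.89.
Break-even = $1,800.00 / $559.89 = 3.21 → 4 months.

4 months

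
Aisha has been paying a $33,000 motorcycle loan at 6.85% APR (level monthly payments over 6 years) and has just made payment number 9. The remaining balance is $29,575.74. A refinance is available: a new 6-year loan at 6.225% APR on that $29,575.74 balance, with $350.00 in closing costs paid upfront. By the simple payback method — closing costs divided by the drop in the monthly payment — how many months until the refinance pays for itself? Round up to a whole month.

6 months

Current payment = 33,000 × 6.85%/12 / (1 − (1+0.0057083)^−72) = $560.24.
Refinanced payment = 29,575.74 × 0.0051875 / (1 − (1+0.0051875)^−72) = $493.30.
Monthly savings = $560.24 − $493.30 = $66.94.
Break-even = $350.00 / $66.94 = 5.23 → 6 months.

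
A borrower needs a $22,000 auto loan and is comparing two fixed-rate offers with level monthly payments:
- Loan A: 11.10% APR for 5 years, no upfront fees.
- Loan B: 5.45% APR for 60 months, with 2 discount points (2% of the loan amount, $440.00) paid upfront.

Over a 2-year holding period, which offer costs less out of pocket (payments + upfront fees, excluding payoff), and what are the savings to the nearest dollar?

Loan A: at 11.10% the monthly rate is 0.0092500, so the payment is 22,000 × 0.0092500 / (1 − 1.0092500^−60) = $479.43.
Loan B: at 5.45% the monthly rate is 0.0045417, so the payment is 22,000 × 0.0045417 / (1 − 1.0045417^−60) = $419.72.
Over 24 months: Loan A costs 24 × $479.43 = $11,506.32; Loan B costs 24 × $419.72 + $440.00 = $10,513.28.
Loan B is cheaper by $11,506.32 − $10,513.28 = $993.04.

Loan B by $993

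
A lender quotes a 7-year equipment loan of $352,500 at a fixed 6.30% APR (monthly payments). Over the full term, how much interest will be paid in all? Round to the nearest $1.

$84,330

At 6.30% the monthly rate is 0.0052500, so the payment is 352,500 × 0.0052500 / (1 − 1.0052500^−84) = $5,200.36.
Total paid = 84 × $5,200.36 = $436,830.24; interest = $436,830.24 − $352,500 = $84,330.24.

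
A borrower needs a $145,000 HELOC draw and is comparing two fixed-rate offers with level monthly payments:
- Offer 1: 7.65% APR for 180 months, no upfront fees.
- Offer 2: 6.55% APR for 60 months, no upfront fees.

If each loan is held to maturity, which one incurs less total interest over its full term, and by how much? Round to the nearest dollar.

Offer 2 by $73,751

Offer 1: at 7.65% the monthly rate is 0.0063750, so the payment is 145,000 × 0.0063750 / (1 − 1.0063750^−180) = $1,356.56.
Total interest on Offer 1 = 180 × $1,356.56 − $145,000 = $99,180.80.
Offer 2: at 6.55% the monthly rate is 0.0054583, so the payment is 145,000 × 0.0054583 / (1 − 1.0054583^−60) = $2,840.49.
Total interest on Offer 2 = 60 × $2,840.49 − $145,000 = $25,429.40.
Offer 2 is lower by $73,751.40.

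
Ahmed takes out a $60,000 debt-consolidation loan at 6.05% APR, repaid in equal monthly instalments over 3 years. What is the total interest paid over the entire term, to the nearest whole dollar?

Monthly rate = 6.05%/12 = 0.0050417; payment = 60,000 × 0.0050417 / (1 − (1+0.0050417)^−36) = $1,826.68.
Total paid = 36 × $1,826.68 = $65,760.48; interest = $65,760.48 − $60,000 = $5,760.48.

$5,760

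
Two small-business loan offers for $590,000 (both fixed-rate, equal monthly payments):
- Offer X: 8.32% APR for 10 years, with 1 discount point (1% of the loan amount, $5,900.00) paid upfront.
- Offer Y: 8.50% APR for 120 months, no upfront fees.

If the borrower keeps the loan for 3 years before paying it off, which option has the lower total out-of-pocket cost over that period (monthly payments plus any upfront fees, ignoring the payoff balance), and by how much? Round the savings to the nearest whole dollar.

Offer Y by $3,860

Offer X: monthly rate = 8.32%/12 = 0.0069333; payment = 590,000 × 0.0069333 / (1 − (1+0.0069333)^−120) = $7,258.48.
Offer Y: at 8.50% the monthly rate is 0.0070833, so the payment is 590,000 × 0.0070833 / (1 − 1.0070833^−120) = $7,315.16.
Over 36 months: Offer X costs 36 × $7,258.48 + $5,900.00 = $267,205.28; Offer Y costs 36 × $7,315.16 = $263,345.76.
Offer Y is cheaper by $267,205.28 − $263,345.76 = $3,859.52.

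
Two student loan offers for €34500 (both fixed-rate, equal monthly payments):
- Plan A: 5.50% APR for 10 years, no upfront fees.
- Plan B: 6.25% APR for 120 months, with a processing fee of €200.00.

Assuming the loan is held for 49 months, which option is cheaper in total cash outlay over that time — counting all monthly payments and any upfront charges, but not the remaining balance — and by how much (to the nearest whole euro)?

Plan A by €835

Plan A: monthly rate = 5.5%/12 = 0.0045833; payment = 34,500 × 0.0045833 / (1 − (1+0.0045833)^−120) = €374.42.
Plan B: at 6.25% the monthly rate is 0.0052083, so the payment is 34,500 × 0.0052083 / (1 − 1.0052083^−120) = €387.37.
Over 49 months: Plan A costs 49 × €374.42 = €18,346.58; Plan B costs 49 × €387.37 + €200.00 = €19,181.13.
Plan A is cheaper by €19,181.13 − €18,346.58 = €834.55.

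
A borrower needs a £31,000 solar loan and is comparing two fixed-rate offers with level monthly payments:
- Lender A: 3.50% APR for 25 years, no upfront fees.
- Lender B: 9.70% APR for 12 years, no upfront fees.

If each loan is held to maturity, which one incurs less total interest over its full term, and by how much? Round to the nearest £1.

Lender A by £6,020

Lender A: at 3.50% the monthly rate is 0.0029167, so the payment is 31,000 × 0.0029167 / (1 − 1.0029167^−300) = £155.19.
Total interest on Lender A = 300 × £155.19 − £31,000 = £15,557.00.
Lender B: monthly rate = 9.7%/12 = 0.0080833; payment = 31,000 × 0.0080833 / (1 − (1+0.0080833)^−144) = £365.12.
Total interest on Lender B = 144 × £365.12 − £31,000 = £21,577.28.
Lender A is lower by £6,020.28.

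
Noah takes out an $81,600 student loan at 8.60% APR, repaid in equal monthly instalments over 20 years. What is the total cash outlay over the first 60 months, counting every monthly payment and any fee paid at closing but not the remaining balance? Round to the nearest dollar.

Monthly rate = 8.6%/12 = 0.0071667; payment = 81,600 × 0.0071667 / (1 − (1+0.0071667)^−240) = $713.32.
Total outlay = 60 × $713.32 = $42,799.20.

$42,799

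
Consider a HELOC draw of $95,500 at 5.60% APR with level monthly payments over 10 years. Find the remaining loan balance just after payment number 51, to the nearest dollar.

With monthly rate i = 5.6%/12 = 0.0046667, the balance after k of n payments is P · [(1+i)^n − (1+i)^k] / [(1+i)^n − 1].
(1+0.0046667)^120 = 1.74839353 and (1+0.0046667)^51 = 1.26800702, so the balance is 95,500 × (1.74839353 − 1.26800702) / (1.74839353 − 1) = $61,300.52.

$61,301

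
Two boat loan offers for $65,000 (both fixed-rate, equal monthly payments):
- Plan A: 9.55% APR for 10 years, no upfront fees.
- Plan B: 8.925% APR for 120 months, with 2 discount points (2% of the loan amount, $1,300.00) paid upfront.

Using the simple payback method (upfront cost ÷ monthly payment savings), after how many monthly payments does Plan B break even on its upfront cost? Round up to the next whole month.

Plan A: monthly rate = 9.55%/12 = 0.0079583; payment = 65,000 × 0.0079583 / (1 − (1+0.0079583)^−120) = $842.86.
Plan B: monthly rate = 8.925%/12 = 0.0074375; payment = 65,000 × 0.0074375 / (1 − (1+0.0074375)^−120) = $820.76.
Monthly savings = $842.86 − $820.76 = $22.10.
Break-even = $1,300.00 / $22.10 = 58.82 → 59 months.

59 months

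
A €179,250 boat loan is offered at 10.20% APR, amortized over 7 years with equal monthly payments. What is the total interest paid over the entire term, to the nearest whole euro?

€72,273

Monthly rate = 10.2%/12 = 0.0085000; payment = 179,250 × 0.0085000 / (1 − (1+0.0085000)^−84) = €2,994.32.
Total paid = 84 × €2,994.32 = €251,522.88; interest = €251,522.88 − €179,250 = €72,272.88.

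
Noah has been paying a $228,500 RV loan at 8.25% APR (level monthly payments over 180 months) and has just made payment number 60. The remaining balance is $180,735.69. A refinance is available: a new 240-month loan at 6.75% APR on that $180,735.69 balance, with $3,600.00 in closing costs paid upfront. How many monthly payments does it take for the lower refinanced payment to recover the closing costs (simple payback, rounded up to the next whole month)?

Current payment = 228,500 × 8.25%/12 / (1 − (1+0.0068750)^−180) = $2,216.77.
Refinanced payment = 180,735.69 × 0.0056250 / (1 − (1+0.0056250)^−240) = $1,374.25.
Monthly savings = $2,216.77 − $1,374.25 = $842.52.
Break-even = $3,600.00 / $842.52 = 4.27 → 5 months.

5 months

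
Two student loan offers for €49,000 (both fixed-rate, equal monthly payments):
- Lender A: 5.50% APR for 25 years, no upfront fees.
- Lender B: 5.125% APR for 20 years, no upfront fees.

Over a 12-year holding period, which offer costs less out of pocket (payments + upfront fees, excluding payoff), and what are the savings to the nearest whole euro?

Lender A: at 5.50% the monthly rate is 0.0045833, so the payment is 49,000 × 0.0045833 / (1 − 1.0045833^−300) = €300.90.
Lender B: at 5.125% the monthly rate is 0.0042708, so the payment is 49,000 × 0.0042708 / (1 − 1.0042708^−240) = €326.77.
Over 144 months: Lender A costs 144 × €300.90 = €43,329.60; Lender B costs 144 × €326.77 = €47,054.88.
Lender A is cheaper by €47,054.88 − €43,329.60 = €3,725.28.

Lender A by €3,725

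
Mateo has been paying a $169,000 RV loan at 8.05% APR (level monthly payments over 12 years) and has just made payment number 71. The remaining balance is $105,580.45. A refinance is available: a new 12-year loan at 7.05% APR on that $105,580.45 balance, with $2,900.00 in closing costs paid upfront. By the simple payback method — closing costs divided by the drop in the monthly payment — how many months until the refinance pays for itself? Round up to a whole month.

Current payment = 169,000 × 8.05%/12 / (1 − (1+0.0067083)^−144) = $1,833.98.
Refinanced payment = 105,580.45 × 0.0058750 / (1 − (1+0.0058750)^−144) = $1,088.59.
Monthly savings = $1,833.98 − $1,088.59 = $745.39.
Break-even = $2,900.00 / $745.39 = 3.89 → 4 months.

4 months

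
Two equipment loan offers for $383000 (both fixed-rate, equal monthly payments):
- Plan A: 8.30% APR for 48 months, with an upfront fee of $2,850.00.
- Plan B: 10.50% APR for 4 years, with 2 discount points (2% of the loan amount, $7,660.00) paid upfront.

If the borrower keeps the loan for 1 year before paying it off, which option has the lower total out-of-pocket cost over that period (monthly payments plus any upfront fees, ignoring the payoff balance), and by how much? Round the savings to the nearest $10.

Plan A: monthly rate = 8.3%/12 = 0.0069167; payment = 383,000 × 0.0069167 / (1 − (1+0.0069167)^−48) = $9,404.18.
Plan B: monthly rate = 10.5%/12 = 0.0087500; payment = 383,000 × 0.0087500 / (1 − (1+0.0087500)^−48) = $9,806.09.
Over 12 months: Plan A costs 12 × $9,404.18 + $2,850.00 = $115,700.16; Plan B costs 12 × $9,806.09 + $7,660.00 = $125,333.08.
Plan A is cheaper by $125,333.08 − $115,700.16 = $9,632.92.

Plan A by $9,630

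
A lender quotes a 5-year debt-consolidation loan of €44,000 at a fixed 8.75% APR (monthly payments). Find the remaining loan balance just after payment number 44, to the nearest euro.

With monthly rate i = 8.75%/12 = 0.0072917, the balance after k of n payments is P · [(1+i)^n − (1+i)^k] / [(1+i)^n − 1].
(1+0.0072917)^60 = 1.54637373 and (1+0.0072917)^44 = 1.37667240, so the balance is 44,000 × (1.54637373 − 1.37667240) / (1.54637373 − 1) = €13,666.21.

€13,666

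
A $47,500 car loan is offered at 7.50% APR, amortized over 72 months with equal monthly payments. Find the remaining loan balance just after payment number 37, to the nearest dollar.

$25,746

With monthly rate i = 7.5%/12 = 0.0062500, the balance after k of n payments is P · [(1+i)^n − (1+i)^k] / [(1+i)^n − 1].
(1+0.0062500)^72 = 1.56611743 and (1+0.0062500)^37 = 1.25926767, so the balance is 47,500 × (1.56611743 − 1.25926767) / (1.56611743 − 1) = $25,746.18.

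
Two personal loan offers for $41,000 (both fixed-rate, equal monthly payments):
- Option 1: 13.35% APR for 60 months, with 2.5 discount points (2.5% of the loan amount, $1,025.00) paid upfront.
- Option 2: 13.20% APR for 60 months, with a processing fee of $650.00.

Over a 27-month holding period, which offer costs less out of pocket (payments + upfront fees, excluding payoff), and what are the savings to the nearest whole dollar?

Option 2 by $460

Option 1: at 13.35% the monthly rate is 0.0111250, so the payment is 41,000 × 0.0111250 / (1 − 1.0111250^−60) = $940.24.
Option 2: at 13.20% the monthly rate is 0.0110000, so the payment is 41,000 × 0.0110000 / (1 − 1.0110000^−60) = $937.08.
Over 27 months: Option 1 costs 27 × $940.24 + $1,025.00 = $26,411.48; Option 2 costs 27 × $937.08 + $650.00 = $25,951.16.
Option 2 is cheaper by $26,411.48 − $25,951.16 = $460.32.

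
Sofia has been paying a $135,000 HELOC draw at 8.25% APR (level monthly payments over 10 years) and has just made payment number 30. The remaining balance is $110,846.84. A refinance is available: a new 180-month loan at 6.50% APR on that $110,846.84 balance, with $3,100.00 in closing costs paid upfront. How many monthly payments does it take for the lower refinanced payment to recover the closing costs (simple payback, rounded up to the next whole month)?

5 months

Current payment = 135,000 × 8.25%/12 / (1 − (1+0.0068750)^−120) = $1,655.81.
Refinanced payment = 110,846.84 × 0.0054167 / (1 − (1+0.0054167)^−180) = $965.59.
Monthly savings = $1,655.81 − $965.59 = $690.22.
Break-even = $3,100.00 / $690.22 = 4.49 → 5 months.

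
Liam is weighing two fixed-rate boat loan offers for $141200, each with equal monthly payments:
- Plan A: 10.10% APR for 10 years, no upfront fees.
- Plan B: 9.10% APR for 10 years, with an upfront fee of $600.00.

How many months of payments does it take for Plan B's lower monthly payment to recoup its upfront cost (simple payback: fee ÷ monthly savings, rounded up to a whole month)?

Plan A: at 10.10% the monthly rate is 0.0084167, so the payment is 141,200 × 0.0084167 / (1 − 1.0084167^−120) = $1,873.80.
Plan B: at 9.10% the monthly rate is 0.0075833, so the payment is 141,200 × 0.0075833 / (1 − 1.0075833^−120) = $1,796.31.
Monthly savings = $1,873.80 − $1,796.31 = $77.49.
Break-even = $600.00 / $77.49 = 7.74 → 8 months.

8 months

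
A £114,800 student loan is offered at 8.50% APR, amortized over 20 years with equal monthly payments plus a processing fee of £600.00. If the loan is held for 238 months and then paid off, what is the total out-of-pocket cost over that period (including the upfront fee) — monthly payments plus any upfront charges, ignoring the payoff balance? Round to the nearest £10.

£237,710

Monthly rate = 8.5%/12 = 0.0070833; payment = 114,800 × 0.0070833 / (1 − (1+0.0070833)^−240) = £996.26.
Total outlay = 238 × £996.26 + £600.00 = £237,709.88.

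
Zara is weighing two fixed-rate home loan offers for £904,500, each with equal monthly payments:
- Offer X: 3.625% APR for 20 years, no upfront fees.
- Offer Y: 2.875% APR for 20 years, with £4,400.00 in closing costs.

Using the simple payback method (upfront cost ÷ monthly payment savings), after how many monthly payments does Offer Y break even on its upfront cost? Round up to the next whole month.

13 months

Offer X: at 3.625% the monthly rate is 0.0030208, so the payment is 904,500 × 0.0030208 / (1 − 1.0030208^−240) = £5,304.02.
Offer Y: at 2.875% the monthly rate is 0.0023958, so the payment is 904,500 × 0.0023958 / (1 − 1.0023958^−240) = £4,959.93.
Monthly savings = £5,304.02 − £4,959.93 = £344.09.
Break-even = £4,400.00 / £344.09 = 12.79 → 13 months.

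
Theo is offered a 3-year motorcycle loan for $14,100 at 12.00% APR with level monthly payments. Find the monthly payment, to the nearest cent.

Monthly rate = 12%/12 = 0.0100000; payment = 14,100 × 0.0100000 / (1 − (1+0.0100000)^−36) = $468.32.

$468.32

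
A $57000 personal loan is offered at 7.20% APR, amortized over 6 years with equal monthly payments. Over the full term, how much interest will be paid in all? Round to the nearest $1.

Monthly rate = 7.2%/12 = 0.0060000; payment = 57,000 × 0.0060000 / (1 − (1+0.0060000)^−72) = $977.28.
Total paid = 72 × $977.28 = $70,364.16; interest = $70,364.16 − $57,000 = $13,364.16.

$13,364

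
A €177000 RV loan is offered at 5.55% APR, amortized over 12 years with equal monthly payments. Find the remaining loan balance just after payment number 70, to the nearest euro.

€105,470

With monthly rate i = 5.55%/12 = 0.0046250, the balance after k of n payments is P · [(1+i)^n − (1+i)^k] / [(1+i)^n − 1].
(1+0.0046250)^144 = 1.94344973 and (1+0.0046250)^70 = 1.38127036, so the balance is 177,000 × (1.94344973 − 1.38127036) / (1.94344973 − 1) = €105,470.11.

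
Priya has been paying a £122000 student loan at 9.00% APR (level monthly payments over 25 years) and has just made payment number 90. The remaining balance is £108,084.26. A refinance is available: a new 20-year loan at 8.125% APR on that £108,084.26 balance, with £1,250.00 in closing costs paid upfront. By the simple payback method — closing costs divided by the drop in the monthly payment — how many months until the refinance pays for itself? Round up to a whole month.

12 months

Current payment = 122,000 × 9%/12 / (1 − (1+0.0075000)^−300) = £1,023.82.
Refinanced payment = 108,084.26 × 0.0067708 / (1 − (1+0.0067708)^−240) = £912.49.
Monthly savings = £1,023.82 − £912.49 = £111.33.
Break-even = £1,250.00 / £111.33 = 11.23 → 12 months.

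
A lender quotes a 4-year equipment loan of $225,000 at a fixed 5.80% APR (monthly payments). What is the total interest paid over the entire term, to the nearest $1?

$27,649

At 5.80% the monthly rate is 0.0048333, so the payment is 225,000 × 0.0048333 / (1 − 1.0048333^−48) = $5,263.52.
Total paid = 48 × $5,263.52 = $252,648.96; interest = $252,648.96 − $225,000 = $27,648.96.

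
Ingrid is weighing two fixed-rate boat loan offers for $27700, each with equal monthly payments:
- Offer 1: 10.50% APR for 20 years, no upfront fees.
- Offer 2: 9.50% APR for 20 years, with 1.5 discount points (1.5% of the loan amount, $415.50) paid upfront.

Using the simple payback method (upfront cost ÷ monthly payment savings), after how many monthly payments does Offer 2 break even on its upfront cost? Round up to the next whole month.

23 months

Offer 1: at 10.50% the monthly rate is 0.0087500, so the payment is 27,700 × 0.0087500 / (1 − 1.0087500^−240) = $276.55.
Offer 2: at 9.50% the monthly rate is 0.0079167, so the payment is 27,700 × 0.0079167 / (1 − 1.0079167^−240) = $258.20.
Monthly savings = $276.55 − $258.20 = $18.35.
Break-even = $415.50 / $18.35 = 22.64 → 23 months.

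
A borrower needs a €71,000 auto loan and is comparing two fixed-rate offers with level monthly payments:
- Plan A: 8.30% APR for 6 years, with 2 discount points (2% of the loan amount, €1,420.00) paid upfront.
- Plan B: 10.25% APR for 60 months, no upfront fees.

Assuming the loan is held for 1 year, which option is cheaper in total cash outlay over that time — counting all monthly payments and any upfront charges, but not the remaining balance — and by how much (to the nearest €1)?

Plan A by €1,724

Plan A: monthly rate = 8.3%/12 = 0.0069167; payment = 71,000 × 0.0069167 / (1 − (1+0.0069167)^−72) = €1,255.29.
Plan B: monthly rate = 10.25%/12 = 0.0085417; payment = 71,000 × 0.0085417 / (1 − (1+0.0085417)^−60) = €1,517.29.
Over 12 months: Plan A costs 12 × €1,255.29 + €1,420.00 = €16,483.48; Plan B costs 12 × €1,517.29 = €18,207.48.
Plan A is cheaper by €18,207.48 − €16,483.48 = €1,724.00.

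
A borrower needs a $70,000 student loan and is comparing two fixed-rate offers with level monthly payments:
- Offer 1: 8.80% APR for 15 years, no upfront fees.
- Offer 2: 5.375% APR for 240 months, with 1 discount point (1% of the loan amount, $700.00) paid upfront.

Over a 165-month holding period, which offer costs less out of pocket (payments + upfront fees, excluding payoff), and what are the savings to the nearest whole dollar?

Offer 2 by $36,440

Offer 1: at 8.80% the monthly rate is 0.0073333, so the payment is 70,000 × 0.0073333 / (1 − 1.0073333^−180) = $701.68.
Offer 2: at 5.375% the monthly rate is 0.0044792, so the payment is 70,000 × 0.0044792 / (1 − 1.0044792^−240) = $476.59.
Over 165 months: Offer 1 costs 165 × $701.68 = $115,777.20; Offer 2 costs 165 × $476.59 + $700.00 = $79,337.35.
Offer 2 is cheaper by $115,777.20 − $79,337.35 = $36,439.85.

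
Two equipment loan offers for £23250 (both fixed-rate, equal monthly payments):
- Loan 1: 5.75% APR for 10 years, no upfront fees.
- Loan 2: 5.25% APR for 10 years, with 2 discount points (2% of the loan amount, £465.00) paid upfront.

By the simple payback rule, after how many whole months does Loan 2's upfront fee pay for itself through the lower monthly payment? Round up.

Loan 1: monthly rate = 5.75%/12 = 0.0047917; payment = 23,250 × 0.0047917 / (1 − (1+0.0047917)^−120) = £255.21.
Loan 2: monthly rate = 5.25%/12 = 0.0043750; payment = 23,250 × 0.0043750 / (1 − (1+0.0043750)^−120) = £249.45.
Monthly savings = £255.21 − £249.45 = £5.76.
Break-even = £465.00 / £5.76 = 80.73 → 81 months.

81 months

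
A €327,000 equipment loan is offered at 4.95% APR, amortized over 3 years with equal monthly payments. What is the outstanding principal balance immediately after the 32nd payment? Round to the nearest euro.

With monthly rate i = 4.95%/12 = 0.0041250, the balance after k of n payments is P · [(1+i)^n − (1+i)^k] / [(1+i)^n − 1].
(1+0.0041250)^36 = 1.15973851 and (1+0.0041250)^32 = 1.14079855, so the balance is 327,000 × (1.15973851 − 1.14079855) / (1.15973851 − 1) = €38,771.92.

€38,772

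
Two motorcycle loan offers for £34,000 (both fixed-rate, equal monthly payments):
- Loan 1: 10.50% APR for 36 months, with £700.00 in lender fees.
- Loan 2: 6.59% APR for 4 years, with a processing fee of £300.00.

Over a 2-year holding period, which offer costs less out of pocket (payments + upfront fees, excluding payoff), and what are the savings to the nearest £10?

Loan 1: monthly rate = 10.5%/12 = 0.0087500; payment = 34,000 × 0.0087500 / (1 − (1+0.0087500)^−36) = £1,105.08.
Loan 2: at 6.59% the monthly rate is 0.0054917, so the payment is 34,000 × 0.0054917 / (1 − 1.0054917^−48) = £807.72.
Over 24 months: Loan 1 costs 24 × £1,105.08 + £700.00 = £27,221.92; Loan 2 costs 24 × £807.72 + £300.00 = £19,685.28.
Loan 2 is cheaper by £27,221.92 − £19,685.28 = £7,536.64.

Loan 2 by £7,540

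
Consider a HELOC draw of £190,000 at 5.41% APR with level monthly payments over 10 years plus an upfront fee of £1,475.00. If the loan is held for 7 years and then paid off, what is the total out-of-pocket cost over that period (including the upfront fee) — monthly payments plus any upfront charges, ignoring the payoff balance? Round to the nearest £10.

£173,970

At 5.41% the monthly rate is 0.0045083, so the payment is 190,000 × 0.0045083 / (1 − 1.0045083^−120) = £2,053.54.
Total outlay = 84 × £2,053.54 + £1,475.00 = £173,972.36.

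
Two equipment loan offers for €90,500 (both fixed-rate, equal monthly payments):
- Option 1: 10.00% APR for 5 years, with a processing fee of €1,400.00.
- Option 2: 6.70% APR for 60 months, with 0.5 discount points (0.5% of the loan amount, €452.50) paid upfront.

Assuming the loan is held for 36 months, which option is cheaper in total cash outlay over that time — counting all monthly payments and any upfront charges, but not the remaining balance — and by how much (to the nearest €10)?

Option 2 by €6,120

Option 1: at 10.00% the monthly rate is 0.0083333, so the payment is 90,500 × 0.0083333 / (1 − 1.0083333^−60) = €1,922.86.
Option 2: monthly rate = 6.7%/12 = 0.0055833; payment = 90,500 × 0.0055833 / (1 − (1+0.0055833)^−60) = €1,779.23.
Over 36 months: Option 1 costs 36 × €1,922.86 + €1,400.00 = €70,622.96; Option 2 costs 36 × €1,779.23 + €452.50 = €64,504.78.
Option 2 is cheaper by €70,622.96 − €64,504.78 = €6,118.18.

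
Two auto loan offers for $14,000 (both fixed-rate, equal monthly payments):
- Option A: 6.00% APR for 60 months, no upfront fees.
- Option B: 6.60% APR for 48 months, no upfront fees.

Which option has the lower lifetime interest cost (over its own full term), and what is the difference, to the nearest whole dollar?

Option A: monthly rate = 6%/12 = 0.0050000; payment = 14,000 × 0.0050000 / (1 − (1+0.0050000)^−60) = $270.66.
Total interest on Option A = 60 × $270.66 − $14,000 = $2,239.60.
Option B: at 6.60% the monthly rate is 0.0055000, so the payment is 14,000 × 0.0055000 / (1 − 1.0055000^−48) = $332.66.
Total interest on Option B = 48 × $332.66 − $14,000 = $1,967.68.
Option B is lower by $271.92.

Option B by $272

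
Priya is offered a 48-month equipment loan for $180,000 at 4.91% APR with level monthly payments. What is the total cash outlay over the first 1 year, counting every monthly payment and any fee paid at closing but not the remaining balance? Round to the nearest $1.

$49,655

At 4.91% the monthly rate is 0.0040917, so the payment is 180,000 × 0.0040917 / (1 − 1.0040917^−48) = $4,137.94.
Total outlay = 12 × $4,137.94 = $49,655.28.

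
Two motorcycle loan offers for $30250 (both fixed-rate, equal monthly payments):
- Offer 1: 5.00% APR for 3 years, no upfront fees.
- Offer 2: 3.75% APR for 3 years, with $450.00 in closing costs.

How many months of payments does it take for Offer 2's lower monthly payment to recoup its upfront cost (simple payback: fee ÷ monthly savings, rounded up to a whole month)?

Offer 1: monthly rate = 5%/12 = 0.0041667; payment = 30,250 × 0.0041667 / (1 − (1+0.0041667)^−36) = $906.62.
Offer 2: monthly rate = 3.75%/12 = 0.0031250; payment = 30,250 × 0.0031250 / (1 − (1+0.0031250)^−36) = $889.74.
Monthly savings = $906.62 − $889.74 = $16.88.
Break-even = $450.00 / $16.88 = 26.66 → 27 months.

27 months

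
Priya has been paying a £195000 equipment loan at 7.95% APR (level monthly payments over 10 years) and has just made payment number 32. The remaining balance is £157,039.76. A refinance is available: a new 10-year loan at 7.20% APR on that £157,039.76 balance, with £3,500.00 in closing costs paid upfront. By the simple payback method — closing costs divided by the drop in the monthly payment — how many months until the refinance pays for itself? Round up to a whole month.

Current payment = 195,000 × 7.95%/12 / (1 − (1+0.0066250)^−120) = £2,360.74.
Refinanced payment = 157,039.76 × 0.0060000 / (1 − (1+0.0060000)^−120) = £1,839.59.
Monthly savings = £2,360.74 − £1,839.59 = £521.15.
Break-even = £3,500.00 / £521.15 = 6.72 → 7 months.

7 months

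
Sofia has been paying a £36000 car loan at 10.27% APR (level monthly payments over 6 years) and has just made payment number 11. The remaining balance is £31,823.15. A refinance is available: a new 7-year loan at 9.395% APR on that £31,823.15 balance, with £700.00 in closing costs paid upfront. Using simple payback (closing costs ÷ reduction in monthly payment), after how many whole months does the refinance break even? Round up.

5 months

Current payment = 36,000 × 10.27%/12 / (1 − (1+0.0085583)^−72) = £671.84.
Refinanced payment = 31,823.15 × 0.0078292 / (1 − (1+0.0078292)^−84) = £518.41.
Monthly savings = £671.84 − £518.41 = £153.43.
Break-even = £700.00 / £153.43 = 4.56 → 5 months.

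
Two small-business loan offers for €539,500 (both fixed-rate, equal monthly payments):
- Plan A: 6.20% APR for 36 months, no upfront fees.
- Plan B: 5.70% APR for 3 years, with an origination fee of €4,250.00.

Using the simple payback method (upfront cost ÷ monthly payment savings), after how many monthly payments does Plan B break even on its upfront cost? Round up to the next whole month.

Plan A: at 6.20% the monthly rate is 0.0051667, so the payment is 539,500 × 0.0051667 / (1 − 1.0051667^−36) = €16,461.57.
Plan B: monthly rate = 5.7%/12 = 0.0047500; payment = 539,500 × 0.0047500 / (1 − (1+0.0047500)^−36) = €16,339.40.
Monthly savings = €16,461.57 − €16,339.40 = €122.17.
Break-even = €4,250.00 / €122.17 = 34.79 → 35 months.

35 months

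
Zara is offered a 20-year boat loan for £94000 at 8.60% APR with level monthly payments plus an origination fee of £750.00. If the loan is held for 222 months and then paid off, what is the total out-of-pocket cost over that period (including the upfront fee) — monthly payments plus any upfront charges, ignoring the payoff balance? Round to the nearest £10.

£183,170

Monthly rate = 8.6%/12 = 0.0071667; payment = 94,000 × 0.0071667 / (1 − (1+0.0071667)^−240) = £821.71.
Total outlay = 222 × £821.71 + £750.00 = £183,169.62.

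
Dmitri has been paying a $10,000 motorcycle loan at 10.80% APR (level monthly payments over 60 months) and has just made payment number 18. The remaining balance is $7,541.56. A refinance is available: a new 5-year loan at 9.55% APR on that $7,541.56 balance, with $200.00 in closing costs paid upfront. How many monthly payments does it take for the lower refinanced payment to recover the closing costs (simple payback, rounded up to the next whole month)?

Current payment = 10,000 × 10.8%/12 / (1 − (1+0.0090000)^−60) = $216.43.
Refinanced payment = 7,541.56 × 0.0079583 / (1 − (1+0.0079583)^−60) = $158.57.
Monthly savings = $216.43 − $158.57 = $57.86.
Break-even = $200.00 / $57.86 = 3.46 → 4 months.

4 months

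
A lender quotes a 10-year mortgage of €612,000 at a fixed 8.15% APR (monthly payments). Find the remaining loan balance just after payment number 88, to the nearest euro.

€214,308

With monthly rate i = 8.15%/12 = 0.0067917, the balance after k of n payments is P · [(1+i)^n − (1+i)^k] / [(1+i)^n − 1].
(1+0.0067917)^120 = 2.25295990 and (1+0.0067917)^88 = 1.81420296, so the balance is 612,000 × (2.25295990 − 1.81420296) / (2.25295990 − 1) = €214,307.93.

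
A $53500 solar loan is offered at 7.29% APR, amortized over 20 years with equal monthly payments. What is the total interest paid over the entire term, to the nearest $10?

$48,300

At 7.29% the monthly rate is 0.0060750, so the payment is 53,500 × 0.0060750 / (1 − 1.0060750^−240) = $424.15.
Total paid = 240 × $424.15 = $101,796.00; interest = $101,796.00 − $53,500 = $48,296.00.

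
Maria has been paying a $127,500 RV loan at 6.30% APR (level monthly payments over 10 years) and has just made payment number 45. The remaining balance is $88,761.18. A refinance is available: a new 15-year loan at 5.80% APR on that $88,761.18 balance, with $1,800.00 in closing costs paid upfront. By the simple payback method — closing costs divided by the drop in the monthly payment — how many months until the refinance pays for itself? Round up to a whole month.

Current payment = 127,500 × 6.3%/12 / (1 − (1+0.0052500)^−120) = $1,434.80.
Refinanced payment = 88,761.18 × 0.0048333 / (1 − (1+0.0048333)^−180) = $739.46.
Monthly savings = $1,434.80 − $739.46 = $695.34.
Break-even = $1,800.00 / $695.34 = 2.59 → 3 months.

3 months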